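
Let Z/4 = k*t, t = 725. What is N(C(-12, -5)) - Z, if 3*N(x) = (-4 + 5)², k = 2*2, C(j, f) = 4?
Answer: -34799/3 ≈ -11600.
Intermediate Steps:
k = 4
Z = 11600 (Z = 4*(4*725) = 4*2900 = 11600)
N(x) = ⅓ (N(x) = (-4 + 5)²/3 = (⅓)*1² = (⅓)*1 = ⅓)
N(C(-12, -5)) - Z = ⅓ - 1*11600 = ⅓ - 11600 = -34799/3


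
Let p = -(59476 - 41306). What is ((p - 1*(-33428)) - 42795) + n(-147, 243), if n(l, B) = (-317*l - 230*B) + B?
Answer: -36585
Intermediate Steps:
n(l, B) = -317*l - 229*B
p = -18170 (p = -1*18170 = -18170)
((p - 1*(-33428)) - 42795) + n(-147, 243) = ((-18170 - 1*(-33428)) - 42795) + (-317*(-147) - 229*243) = ((-18170 + 33428) - 42795) + (46599 - 55647) = (15258 - 42795) - 9048 = -27537 - 9048 = -36585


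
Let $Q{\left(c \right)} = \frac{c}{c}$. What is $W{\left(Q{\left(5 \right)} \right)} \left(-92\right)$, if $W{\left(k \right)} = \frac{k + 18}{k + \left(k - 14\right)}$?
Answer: $\frac{437}{3} \approx 145.67$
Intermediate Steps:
$Q{\left(c \right)} = 1$
$W{\left(k \right)} = \frac{18 + k}{-14 + 2 k}$ ($W{\left(k \right)} = \frac{18 + k}{k + \left(-14 + k\right)} = \frac{18 + k}{-14 + 2 k}$)
$W{\left(Q{\left(5 \right)} \right)} \left(-92\right) = \frac{18 + 1}{2 \left(-7 + 1\right)} \left(-92\right) = \frac{1}{2} \frac{1}{-6} \cdot 19 \left(-92\right) = \frac{1}{2} \left(- \frac{1}{6}\right) 19 \left(-92\right) = \left(- \frac{19}{12}\right) \left(-92\right) = \frac{437}{3}$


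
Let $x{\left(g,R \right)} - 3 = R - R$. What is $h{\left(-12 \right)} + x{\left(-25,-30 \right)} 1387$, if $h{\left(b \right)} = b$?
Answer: $4149$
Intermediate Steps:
$x{\left(g,R \right)} = 3$ ($x{\left(g,R \right)} = 3 + \left(R - R\right) = 3 + 0 = 3$)
$h{\left(-12 \right)} + x{\left(-25,-30 \right)} 1387 = -12 + 3 \cdot 1387 = -12 + 4161 = 4149$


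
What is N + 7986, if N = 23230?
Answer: 31216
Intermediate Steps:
N + 7986 = 23230 + 7986 = 31216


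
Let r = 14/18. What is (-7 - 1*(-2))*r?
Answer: -35/9 ≈ -3.8889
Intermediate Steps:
r = 7/9 (r = 14*(1/18) = 7/9 ≈ 0.77778)
(-7 - 1*(-2))*r = (-7 - 1*(-2))*(7/9) = (-7 + 2)*(7/9) = -5*7/9 = -35/9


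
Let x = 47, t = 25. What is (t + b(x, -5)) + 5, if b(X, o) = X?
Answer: 77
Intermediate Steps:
(t + b(x, -5)) + 5 = (25 + 47) + 5 = 72 + 5 = 77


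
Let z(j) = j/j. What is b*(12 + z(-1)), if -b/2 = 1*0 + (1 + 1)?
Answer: -52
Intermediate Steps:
b = -4 (b = -2*(1*0 + (1 + 1)) = -2*(0 + 2) = -2*2 = -4)
z(j) = 1
b*(12 + z(-1)) = -4*(12 + 1) = -4*13 = -52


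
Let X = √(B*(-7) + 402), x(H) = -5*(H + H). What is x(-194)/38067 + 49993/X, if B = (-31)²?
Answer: 1940/38067 - 49993*I*√253/1265 ≈ 0.050963 - 628.61*I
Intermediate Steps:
x(H) = -10*H
B = 961
X = 5*I*√253 (X = √(961*(-7) + 402) = √(-6727 + 402) = √(-6325) = 5*I*√253 ≈ 79.53*I)
x(-194)/38067 + 49993/X = -10*(-194)/38067 + 49993/((5*I*√253)) = 1940*(1/38067) + 49993*(-I*√253/1265) = 1940/38067 - 49993*I*√253/1265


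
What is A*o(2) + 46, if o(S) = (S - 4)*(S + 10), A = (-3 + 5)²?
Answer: -50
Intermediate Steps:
A = 4 (A = 2² = 4)
o(S) = (-4 + S)*(10 + S)
A*o(2) + 46 = 4*(-40 + 2² + 6*2) + 46 = 4*(-40 + 4 + 12) + 46 = 4*(-24) + 46 = -96 + 46 = -50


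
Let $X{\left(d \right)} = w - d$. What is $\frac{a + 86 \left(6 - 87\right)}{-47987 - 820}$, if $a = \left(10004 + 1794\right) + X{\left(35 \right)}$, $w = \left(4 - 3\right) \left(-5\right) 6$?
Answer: $- \frac{1589}{16269} \approx -0.09767$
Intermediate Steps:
$w = -30$ ($w = 1 \left(-5\right) 6 = \left(-5\right) 6 = -30$)
$X{\left(d \right)} = -30 - d$
$a = 11733$ ($a = \left(10004 + 1794\right) - 65 = 11798 - 65 = 11733$)
$\frac{a + 86 \left(6 - 87\right)}{-47987 - 820} = \frac{11733 + 86 \left(6 - 87\right)}{-47987 - 820} = \frac{11733 + 86 \left(-81\right)}{-48807} = \left(11733 - 6966\right) \left(- \frac{1}{48807}\right) = 4767 \left(- \frac{1}{48807}\right) = - \frac{1589}{16269}$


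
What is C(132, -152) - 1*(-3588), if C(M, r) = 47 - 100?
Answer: 3535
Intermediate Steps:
C(M, r) = -53
C(132, -152) - 1*(-3588) = -53 - 1*(-3588) = -53 + 3588 = 3535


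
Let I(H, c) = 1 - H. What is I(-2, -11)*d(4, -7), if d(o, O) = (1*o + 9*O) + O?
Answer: -198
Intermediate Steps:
d(o, O) = o + 10*O (d(o, O) = (o + 9*O) + O = o + 10*O)
I(-2, -11)*d(4, -7) = (1 - 1*(-2))*(4 + 10*(-7)) = (1 + 2)*(4 - 70) = 3*(-66) = -198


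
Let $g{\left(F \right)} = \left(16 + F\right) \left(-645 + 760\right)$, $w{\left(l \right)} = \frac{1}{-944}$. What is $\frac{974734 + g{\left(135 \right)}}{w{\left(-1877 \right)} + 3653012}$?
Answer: $\frac{936541456}{3448443327} \approx 0.27158$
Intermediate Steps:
$w{\left(l \right)} = - \frac{1}{944}$
$g{\left(F \right)} = 1840 + 115 F$ ($g{\left(F \right)} = \left(16 + F\right) 115 = 1840 + 115 F$)
$\frac{974734 + g{\left(135 \right)}}{w{\left(-1877 \right)} + 3653012} = \frac{974734 + \left(1840 + 115 \cdot 135\right)}{- \frac{1}{944} + 3653012} = \frac{974734 + \left(1840 + 15525\right)}{\frac{3448443327}{944}} = \left(974734 + 17365\right) \frac{944}{3448443327} = 992099 \cdot \frac{944}{3448443327} = \frac{936541456}{3448443327}$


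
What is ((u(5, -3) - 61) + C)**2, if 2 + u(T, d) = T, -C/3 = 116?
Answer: 164836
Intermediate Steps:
C = -348 (C = -3*116 = -348)
u(T, d) = -2 + T
((u(5, -3) - 61) + C)**2 = (((-2 + 5) - 61) - 348)**2 = ((3 - 61) - 348)**2 = (-58 - 348)**2 = (-406)**2 = 164836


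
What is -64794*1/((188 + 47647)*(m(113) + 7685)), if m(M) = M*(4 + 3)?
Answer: -10799/67574910 ≈ -0.00015981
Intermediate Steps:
m(M) = 7*M (m(M) = M*7 = 7*M)
-64794*1/((188 + 47647)*(m(113) + 7685)) = -64794*1/((188 + 47647)*(7*113 + 7685)) = -64794*1/(47835*(791 + 7685)) = -64794/(47835*8476) = -64794/405449460 = -64794*1/405449460 = -10799/67574910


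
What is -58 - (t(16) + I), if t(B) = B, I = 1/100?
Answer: -7401/100 ≈ -74.010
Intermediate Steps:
I = 1/100 ≈ 0.010000
-58 - (t(16) + I) = -58 - (16 + 1/100) = -58 - 1*1601/100 = -58 - 1601/100 = -7401/100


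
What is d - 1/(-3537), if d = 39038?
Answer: 138077407/3537 ≈ 39038.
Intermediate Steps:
d - 1/(-3537) = 39038 - 1/(-3537) = 39038 - 1*(-1/3537) = 39038 + 1/3537 = 138077407/3537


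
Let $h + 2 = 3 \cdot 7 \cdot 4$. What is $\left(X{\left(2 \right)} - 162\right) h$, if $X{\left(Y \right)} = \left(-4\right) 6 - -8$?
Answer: $-14596$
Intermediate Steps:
$X{\left(Y \right)} = -16$ ($X{\left(Y \right)} = -24 + 8 = -16$)
$h = 82$ ($h = -2 + 3 \cdot 7 \cdot 4 = -2 + 21 \cdot 4 = -2 + 84 = 82$)
$\left(X{\left(2 \right)} - 162\right) h = \left(-16 - 162\right) 82 = \left(-178\right) 82 = -14596$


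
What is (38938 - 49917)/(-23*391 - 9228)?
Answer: 10979/18221 ≈ 0.60255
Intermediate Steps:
(38938 - 49917)/(-23*391 - 9228) = -10979/(-8993 - 9228) = -10979/(-18221) = -10979*(-1/18221) = 10979/18221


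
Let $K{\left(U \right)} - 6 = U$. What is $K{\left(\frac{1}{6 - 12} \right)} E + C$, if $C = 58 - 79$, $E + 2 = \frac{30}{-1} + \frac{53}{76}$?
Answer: $- \frac{30947}{152} \approx -203.6$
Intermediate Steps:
$K{\left(U \right)} = 6 + U$
$E = - \frac{2379}{76}$ ($E = -2 + \left(\frac{30}{-1} + \frac{53}{76}\right) = -2 + \left(30 \left(-1\right) + 53 \cdot \frac{1}{76}\right) = -2 + \left(-30 + \frac{53}{76}\right) = -2 - \frac{2227}{76} = - \frac{2379}{76} \approx -31.303$)
$C = -21$ ($C = 58 - 79 = -21$)
$K{\left(\frac{1}{6 - 12} \right)} E + C = \left(6 + \frac{1}{6 - 12}\right) \left(- \frac{2379}{76}\right) - 21 = \left(6 + \frac{1}{-6}\right) \left(- \frac{2379}{76}\right) - 21 = \left(6 - \frac{1}{6}\right) \left(- \frac{2379}{76}\right) - 21 = \frac{35}{6} \left(- \frac{2379}{76}\right) - 21 = - \frac{27755}{152} - 21 = - \frac{30947}{152}$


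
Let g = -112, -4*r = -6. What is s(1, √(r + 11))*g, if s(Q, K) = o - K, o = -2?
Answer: 224 + 280*√2 ≈ 619.98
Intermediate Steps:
r = 3/2 (r = -¼*(-6) = 3/2 ≈ 1.5000)
s(Q, K) = -2 - K
s(1, √(r + 11))*g = (-2 - √(3/2 + 11))*(-112) = (-2 - √(25/2))*(-112) = (-2 - 5*√2/2)*(-112) = 224 + 280*√2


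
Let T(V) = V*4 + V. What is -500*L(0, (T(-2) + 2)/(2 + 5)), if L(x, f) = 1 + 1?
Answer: -1000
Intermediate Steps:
T(V) = 5*V (T(V) = 4*V + V = 5*V)
L(x, f) = 2
-500*L(0, (T(-2) + 2)/(2 + 5)) = -500*2 = -1000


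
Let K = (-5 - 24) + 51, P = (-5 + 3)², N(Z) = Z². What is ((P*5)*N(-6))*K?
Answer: 15840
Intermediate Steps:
P = 4 (P = (-2)² = 4)
K = 22 (K = -29 + 51 = 22)
((P*5)*N(-6))*K = ((4*5)*(-6)²)*22 = (20*36)*22 = 720*22 = 15840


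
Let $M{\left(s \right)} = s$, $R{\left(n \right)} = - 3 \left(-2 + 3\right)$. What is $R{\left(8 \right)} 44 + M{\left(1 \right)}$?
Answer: $-131$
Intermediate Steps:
$R{\left(n \right)} = -3$ ($R{\left(n \right)} = \left(-3\right) 1 = -3$)
$R{\left(8 \right)} 44 + M{\left(1 \right)} = \left(-3\right) 44 + 1 = -132 + 1 = -131$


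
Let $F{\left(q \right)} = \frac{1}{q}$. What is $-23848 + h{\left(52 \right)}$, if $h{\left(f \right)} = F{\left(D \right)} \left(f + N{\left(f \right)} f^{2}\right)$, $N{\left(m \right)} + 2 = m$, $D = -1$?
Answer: $-159100$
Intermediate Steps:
$N{\left(m \right)} = -2 + m$
$h{\left(f \right)} = - f - f^{2} \left(-2 + f\right)$ ($h{\left(f \right)} = \frac{f + \left(-2 + f\right) f^{2}}{-1} = - (f + f^{2} \left(-2 + f\right)) = - f - f^{2} \left(-2 + f\right)$)
$-23848 + h{\left(52 \right)} = -23848 - 52 \left(1 + 52 \left(-2 + 52\right)\right) = -23848 - 52 \left(1 + 52 \cdot 50\right) = -23848 - 52 \left(1 + 2600\right) = -23848 - 52 \cdot 2601 = -23848 - 135252 = -159100$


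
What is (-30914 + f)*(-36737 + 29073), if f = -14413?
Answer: 347386128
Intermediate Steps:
(-30914 + f)*(-36737 + 29073) = (-30914 - 14413)*(-36737 + 29073) = -45327*(-7664) = 347386128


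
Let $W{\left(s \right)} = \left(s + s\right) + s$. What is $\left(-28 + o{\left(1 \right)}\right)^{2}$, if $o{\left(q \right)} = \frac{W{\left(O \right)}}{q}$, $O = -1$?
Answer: $961$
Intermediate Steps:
$W{\left(s \right)} = 3 s$ ($W{\left(s \right)} = 2 s + s = 3 s$)
$o{\left(q \right)} = - \frac{3}{q}$ ($o{\left(q \right)} = \frac{3 \left(-1\right)}{q} = - \frac{3}{q}$)
$\left(-28 + o{\left(1 \right)}\right)^{2} = \left(-28 - \frac{3}{1}\right)^{2} = \left(-28 - 3\right)^{2} = \left(-31\right)^{2} = 961$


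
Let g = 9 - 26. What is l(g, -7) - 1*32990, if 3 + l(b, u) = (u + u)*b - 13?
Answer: -32768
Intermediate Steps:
g = -17
l(b, u) = -16 + 2*b*u (l(b, u) = -3 + ((u + u)*b - 13) = -3 + ((2*u)*b - 13) = -3 + (2*b*u - 13) = -3 + (-13 + 2*b*u) = -16 + 2*b*u)
l(g, -7) - 1*32990 = (-16 + 2*(-17)*(-7)) - 1*32990 = (-16 + 238) - 32990 = 222 - 32990 = -32768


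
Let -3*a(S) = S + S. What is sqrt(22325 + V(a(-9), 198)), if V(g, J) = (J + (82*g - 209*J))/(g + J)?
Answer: sqrt(6394278)/17 ≈ 148.75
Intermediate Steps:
a(S) = -2*S/3 (a(S) = -(S + S)/3 = -2*S/3)
V(g, J) = (-208*J + 82*g)/(J + g) (V(g, J) = (J + (-209*J + 82*g))/(J + g) = (-208*J + 82*g)/(J + g))
sqrt(22325 + V(a(-9), 198)) = sqrt(22325 + 2*(-104*198 + 41*(-2/3*(-9)))/(198 - 2/3*(-9))) = sqrt(22325 + 2*(-20592 + 41*6)/(198 + 6)) = sqrt(22325 + 2*(-20592 + 246)/204) = sqrt(22325 + 2*(1/204)*(-20346)) = sqrt(22325 - 3391/17) = sqrt(376134/17) = sqrt(6394278)/17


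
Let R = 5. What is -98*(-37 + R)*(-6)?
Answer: -18816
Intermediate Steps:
-98*(-37 + R)*(-6) = -98*(-37 + 5)*(-6) = -98*(-32)*(-6) = 3136*(-6) = -18816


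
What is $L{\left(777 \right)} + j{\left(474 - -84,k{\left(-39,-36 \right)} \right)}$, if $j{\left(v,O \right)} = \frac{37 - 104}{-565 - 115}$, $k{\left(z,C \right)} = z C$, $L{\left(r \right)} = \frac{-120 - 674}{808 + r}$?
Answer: $- \frac{17349}{43112} \approx -0.40242$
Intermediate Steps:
$L{\left(r \right)} = - \frac{794}{808 + r}$
$k{\left(z,C \right)} = C z$
$j{\left(v,O \right)} = \frac{67}{680}$ ($j{\left(v,O \right)} = - \frac{67}{-680} = \left(-67\right) \left(- \frac{1}{680}\right) = \frac{67}{680}$)
$L{\left(777 \right)} + j{\left(474 - -84,k{\left(-39,-36 \right)} \right)} = - \frac{794}{808 + 777} + \frac{67}{680} = - \frac{794}{1585} + \frac{67}{680} = - \frac{17349}{43112}$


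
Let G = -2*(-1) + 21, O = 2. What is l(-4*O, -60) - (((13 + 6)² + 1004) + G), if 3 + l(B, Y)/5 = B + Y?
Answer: -1743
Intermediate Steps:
G = 23 (G = 2 + 21 = 23)
l(B, Y) = -15 + 5*B + 5*Y (l(B, Y) = -15 + 5*(B + Y) = -15 + (5*B + 5*Y) = -15 + 5*B + 5*Y)
l(-4*O, -60) - (((13 + 6)² + 1004) + G) = (-15 + 5*(-4*2) + 5*(-60)) - (((13 + 6)² + 1004) + 23) = (-15 + 5*(-8) - 300) - ((19² + 1004) + 23) = (-15 - 40 - 300) - ((361 + 1004) + 23) = -355 - (1365 + 23) = -355 - 1*1388 = -355 - 1388 = -1743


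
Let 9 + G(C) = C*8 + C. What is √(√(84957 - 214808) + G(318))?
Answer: √(2853 + I*√129851) ≈ 53.519 + 3.3665*I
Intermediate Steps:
G(C) = -9 + 9*C (G(C) = -9 + (C*8 + C) = -9 + (8*C + C) = -9 + 9*C)
√(√(84957 - 214808) + G(318)) = √(√(84957 - 214808) + (-9 + 9*318)) = √(√(-129851) + (-9 + 2862)) = √(I*√129851 + 2853) = √(2853 + I*√129851)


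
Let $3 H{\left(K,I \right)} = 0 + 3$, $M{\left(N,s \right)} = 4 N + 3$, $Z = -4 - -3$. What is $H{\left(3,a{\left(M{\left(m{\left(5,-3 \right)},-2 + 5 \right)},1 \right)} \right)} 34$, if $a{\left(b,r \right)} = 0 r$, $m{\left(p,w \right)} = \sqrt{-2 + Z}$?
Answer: $34$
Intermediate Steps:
$Z = -1$ ($Z = -4 + 3 = -1$)
$m{\left(p,w \right)} = i \sqrt{3}$ ($m{\left(p,w \right)} = \sqrt{-2 - 1} = \sqrt{-3} = i \sqrt{3}$)
$M{\left(N,s \right)} = 3 + 4 N$
$a{\left(b,r \right)} = 0$
$H{\left(K,I \right)} = 1$ ($H{\left(K,I \right)} = \frac{0 + 3}{3} = \frac{1}{3} \cdot 3 = 1$)
$H{\left(3,a{\left(M{\left(m{\left(5,-3 \right)},-2 + 5 \right)},1 \right)} \right)} 34 = 1 \cdot 34 = 34$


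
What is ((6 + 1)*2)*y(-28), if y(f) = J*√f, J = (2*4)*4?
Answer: 896*I*√7 ≈ 2370.6*I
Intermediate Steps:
J = 32 (J = 8*4 = 32)
y(f) = 32*√f
((6 + 1)*2)*y(-28) = ((6 + 1)*2)*(32*√(-28)) = (7*2)*(32*(2*I*√7)) = 14*(64*I*√7) = 896*I*√7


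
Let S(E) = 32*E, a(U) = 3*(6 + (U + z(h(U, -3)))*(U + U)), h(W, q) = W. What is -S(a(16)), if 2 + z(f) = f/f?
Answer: -46656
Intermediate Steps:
z(f) = -1 (z(f) = -2 + f/f = -2 + 1 = -1)
a(U) = 18 + 6*U*(-1 + U) (a(U) = 3*(6 + (U - 1)*(U + U)) = 3*(6 + (-1 + U)*(2*U)) = 3*(6 + 2*U*(-1 + U)) = 18 + 6*U*(-1 + U))
-S(a(16)) = -32*(18 - 6*16 + 6*16**2) = -32*(18 - 96 + 6*256) = -32*(18 - 96 + 1536) = -32*1458 = -1*46656 = -46656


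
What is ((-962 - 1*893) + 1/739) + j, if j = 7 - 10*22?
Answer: -1528251/739 ≈ -2068.0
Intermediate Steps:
j = -213 (j = 7 - 220 = -213)
((-962 - 1*893) + 1/739) + j = ((-962 - 1*893) + 1/739) - 213 = ((-962 - 893) + 1/739) - 213 = (-1855 + 1/739) - 213 = -1370844/739 - 213 = -1528251/739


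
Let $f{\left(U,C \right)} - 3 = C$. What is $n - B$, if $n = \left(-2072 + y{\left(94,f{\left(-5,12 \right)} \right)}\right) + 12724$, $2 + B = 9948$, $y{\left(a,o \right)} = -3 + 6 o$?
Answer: $793$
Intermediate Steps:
$f{\left(U,C \right)} = 3 + C$
$B = 9946$ ($B = -2 + 9948 = 9946$)
$n = 10739$ ($n = \left(-2072 - \left(3 - 6 \left(3 + 12\right)\right)\right) + 12724 = \left(-2072 + \left(-3 + 6 \cdot 15\right)\right) + 12724 = \left(-2072 + \left(-3 + 90\right)\right) + 12724 = \left(-2072 + 87\right) + 12724 = -1985 + 12724 = 10739$)
$n - B = 10739 - 9946 = 793$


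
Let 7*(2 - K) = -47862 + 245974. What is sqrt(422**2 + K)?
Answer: sqrt(7339430)/7 ≈ 387.02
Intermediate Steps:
K = -198098/7 (K = 2 - (-47862 + 245974)/7 = 2 - 1/7*198112 = 2 - 198112/7 = -198098/7 ≈ -28300.)
sqrt(422**2 + K) = sqrt(422**2 - 198098/7) = sqrt(178084 - 198098/7) = sqrt(1048490/7) = sqrt(7339430)/7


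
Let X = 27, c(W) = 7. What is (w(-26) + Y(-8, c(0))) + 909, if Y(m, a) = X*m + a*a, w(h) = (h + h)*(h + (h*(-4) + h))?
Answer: -1962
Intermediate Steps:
w(h) = -4*h² (w(h) = (2*h)*(h + (-4*h + h)) = (2*h)*(h - 3*h) = (2*h)*(-2*h) = -4*h²)
Y(m, a) = a² + 27*m (Y(m, a) = 27*m + a*a = 27*m + a² = a² + 27*m)
(w(-26) + Y(-8, c(0))) + 909 = (-4*(-26)² + (7² + 27*(-8))) + 909 = (-4*676 + (49 - 216)) + 909 = (-2704 - 167) + 909 = -2871 + 909 = -1962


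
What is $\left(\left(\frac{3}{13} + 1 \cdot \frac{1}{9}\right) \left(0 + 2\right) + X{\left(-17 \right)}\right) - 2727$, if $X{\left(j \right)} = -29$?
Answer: $- \frac{322372}{117} \approx -2755.3$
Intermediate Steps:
$\left(\left(\frac{3}{13} + 1 \cdot \frac{1}{9}\right) \left(0 + 2\right) + X{\left(-17 \right)}\right) - 2727 = \left(\left(\frac{3}{13} + 1 \cdot \frac{1}{9}\right) \left(0 + 2\right) - 29\right) - 2727 = \left(\left(3 \cdot \frac{1}{13} + 1 \cdot \frac{1}{9}\right) 2 - 29\right) - 2727 = \left(\left(\frac{3}{13} + \frac{1}{9}\right) 2 - 29\right) - 2727 = \left(\frac{40}{117} \cdot 2 - 29\right) - 2727 = \left(\frac{80}{117} - 29\right) - 2727 = - \frac{3313}{117} - 2727 = - \frac{322372}{117}$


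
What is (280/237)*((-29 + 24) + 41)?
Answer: 3360/79 ≈ 42.532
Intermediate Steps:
(280/237)*((-29 + 24) + 41) = (280*(1/237))*(-5 + 41) = (280/237)*36 = 3360/79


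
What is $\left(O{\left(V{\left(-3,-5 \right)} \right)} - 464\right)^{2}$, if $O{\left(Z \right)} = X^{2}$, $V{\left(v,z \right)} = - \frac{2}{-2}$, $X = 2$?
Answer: $211600$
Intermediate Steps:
$V{\left(v,z \right)} = 1$ ($V{\left(v,z \right)} = \left(-2\right) \left(- \frac{1}{2}\right) = 1$)
$O{\left(Z \right)} = 4$ ($O{\left(Z \right)} = 2^{2} = 4$)
$\left(O{\left(V{\left(-3,-5 \right)} \right)} - 464\right)^{2} = \left(4 - 464\right)^{2} = \left(-460\right)^{2} = 211600$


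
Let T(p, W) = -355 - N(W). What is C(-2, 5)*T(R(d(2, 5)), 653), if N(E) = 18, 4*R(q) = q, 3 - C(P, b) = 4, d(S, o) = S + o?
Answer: 373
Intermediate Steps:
C(P, b) = -1 (C(P, b) = 3 - 1*4 = 3 - 4 = -1)
R(q) = q/4
T(p, W) = -373 (T(p, W) = -355 - 1*18 = -355 - 18 = -373)
C(-2, 5)*T(R(d(2, 5)), 653) = -1*(-373) = 373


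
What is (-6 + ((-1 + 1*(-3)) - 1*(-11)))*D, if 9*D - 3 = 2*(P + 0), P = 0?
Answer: ⅓ ≈ 0.33333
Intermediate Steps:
D = ⅓ (D = ⅓ + (2*(0 + 0))/9 = ⅓ + (2*0)/9 = ⅓ + (⅑)*0 = ⅓ + 0 = ⅓ ≈ 0.33333)
(-6 + ((-1 + 1*(-3)) - 1*(-11)))*D = (-6 + ((-1 + 1*(-3)) - 1*(-11)))*(⅓) = (-6 + ((-1 - 3) + 11))*(⅓) = (-6 + (-4 + 11))*(⅓) = (-6 + 7)*(⅓) = 1*(⅓) = ⅓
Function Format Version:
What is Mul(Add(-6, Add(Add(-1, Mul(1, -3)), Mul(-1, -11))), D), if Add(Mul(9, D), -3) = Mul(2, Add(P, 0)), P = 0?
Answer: Rational(1, 3) ≈ 0.33333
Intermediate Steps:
D = Rational(1, 3) (D = Add(Rational(1, 3), Mul(Rational(1, 9), Mul(2, Add(0, 0)))) = Add(Rational(1, 3), Mul(Rational(1, 9), Mul(2, 0))) = Add(Rational(1, 3), Mul(Rational(1, 9), 0)) = Add(Rational(1, 3), 0) = Rational(1, 3) ≈ 0.33333)
Mul(Add(-6, Add(Add(-1, Mul(1, -3)), Mul(-1, -11))), D) = Mul(Add(-6, Add(Add(-1, Mul(1, -3)), Mul(-1, -11))), Rational(1, 3)) = Mul(Add(-6, Add(Add(-1, -3), 11)), Rational(1, 3)) = Mul(Add(-6, Add(-4, 11)), Rational(1, 3)) = Mul(Add(-6, 7), Rational(1, 3)) = Mul(1, Rational(1, 3)) = Rational(1, 3)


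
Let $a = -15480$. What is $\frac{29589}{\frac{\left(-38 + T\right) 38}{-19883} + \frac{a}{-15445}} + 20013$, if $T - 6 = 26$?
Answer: $\frac{145874532263}{2964860} \approx 49201.0$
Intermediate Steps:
$T = 32$ ($T = 6 + 26 = 32$)
$\frac{29589}{\frac{\left(-38 + T\right) 38}{-19883} + \frac{a}{-15445}} + 20013 = \frac{29589}{\frac{\left(-38 + 32\right) 38}{-19883} - \frac{15480}{-15445}} + 20013 = \frac{29589}{\left(-6\right) 38 \left(- \frac{1}{19883}\right) - - \frac{3096}{3089}} + 20013 = \frac{29589}{\left(-228\right) \left(- \frac{1}{19883}\right) + \frac{3096}{3089}} + 20013 = \frac{29589}{\frac{228}{19883} + \frac{3096}{3089}} + 20013 = \frac{29589}{\frac{62262060}{61418587}} + 20013 = 29589 \cdot \frac{61418587}{62262060} + 20013 = \frac{86538789083}{2964860} + 20013 = \frac{145874532263}{2964860}$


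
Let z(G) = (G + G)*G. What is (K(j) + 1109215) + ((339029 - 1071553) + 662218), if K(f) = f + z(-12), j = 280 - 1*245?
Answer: 1039232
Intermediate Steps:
z(G) = 2*G² (z(G) = (2*G)*G = 2*G²)
j = 35 (j = 280 - 245 = 35)
K(f) = 288 + f (K(f) = f + 2*(-12)² = f + 2*144 = f + 288 = 288 + f)
(K(j) + 1109215) + ((339029 - 1071553) + 662218) = ((288 + 35) + 1109215) + ((339029 - 1071553) + 662218) = (323 + 1109215) + (-732524 + 662218) = 1109538 - 70306 = 1039232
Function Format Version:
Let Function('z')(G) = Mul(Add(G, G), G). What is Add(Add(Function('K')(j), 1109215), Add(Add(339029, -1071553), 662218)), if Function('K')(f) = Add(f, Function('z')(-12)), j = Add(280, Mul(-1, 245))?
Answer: 1039232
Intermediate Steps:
Function('z')(G) = Mul(2, Pow(G, 2)) (Function('z')(G) = Mul(Mul(2, G), G) = Mul(2, Pow(G, 2)))
j = 35 (j = Add(280, -245) = 35)
Function('K')(f) = Add(288, f) (Function('K')(f) = Add(f, Mul(2, Pow(-12, 2))) = Add(f, Mul(2, 144)) = Add(f, 288) = Add(288, f))
Add(Add(Function('K')(j), 1109215), Add(Add(339029, -1071553), 662218)) = Add(Add(Add(288, 35), 1109215), Add(Add(339029, -1071553), 662218)) = Add(Add(323, 1109215), Add(-732524, 662218)) = Add(1109538, -70306) = 1039232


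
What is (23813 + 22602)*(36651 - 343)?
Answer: 1685235820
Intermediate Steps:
(23813 + 22602)*(36651 - 343) = 46415*36308 = 1685235820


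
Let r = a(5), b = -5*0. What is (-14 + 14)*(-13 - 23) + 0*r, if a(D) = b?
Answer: 0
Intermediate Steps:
b = 0
a(D) = 0
r = 0
(-14 + 14)*(-13 - 23) + 0*r = (-14 + 14)*(-13 - 23) + 0*0 = 0*(-36) + 0 = 0 + 0 = 0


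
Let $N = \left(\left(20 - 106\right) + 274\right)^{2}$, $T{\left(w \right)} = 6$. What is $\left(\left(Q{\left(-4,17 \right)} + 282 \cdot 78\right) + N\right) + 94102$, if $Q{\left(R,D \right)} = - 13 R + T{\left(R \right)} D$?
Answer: $151596$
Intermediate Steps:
$N = 35344$ ($N = \left(\left(20 - 106\right) + 274\right)^{2} = \left(-86 + 274\right)^{2} = 188^{2} = 35344$)
$Q{\left(R,D \right)} = - 13 R + 6 D$
$\left(\left(Q{\left(-4,17 \right)} + 282 \cdot 78\right) + N\right) + 94102 = \left(\left(\left(\left(-13\right) \left(-4\right) + 6 \cdot 17\right) + 282 \cdot 78\right) + 35344\right) + 94102 = \left(\left(\left(52 + 102\right) + 21996\right) + 35344\right) + 94102 = \left(\left(154 + 21996\right) + 35344\right) + 94102 = \left(22150 + 35344\right) + 94102 = 57494 + 94102 = 151596$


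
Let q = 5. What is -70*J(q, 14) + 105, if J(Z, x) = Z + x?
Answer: -1225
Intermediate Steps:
-70*J(q, 14) + 105 = -70*(5 + 14) + 105 = -70*19 + 105 = -1330 + 105 = -1225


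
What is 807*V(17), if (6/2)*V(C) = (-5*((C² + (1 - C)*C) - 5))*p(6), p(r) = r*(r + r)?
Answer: -1162080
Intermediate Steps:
p(r) = 2*r² (p(r) = r*(2*r) = 2*r²)
V(C) = 600 - 120*C² - 120*C*(1 - C) (V(C) = ((-5*((C² + (1 - C)*C) - 5))*(2*6²))/3 = ((-5*((C² + C*(1 - C)) - 5))*(2*36))/3 = (-5*(-5 + C² + C*(1 - C))*72)/3 = ((25 - 5*C² - 5*C*(1 - C))*72)/3 = (1800 - 360*C² - 360*C*(1 - C))/3 = 600 - 120*C² - 120*C*(1 - C))
807*V(17) = 807*(600 - 120*17) = 807*(600 - 2040) = 807*(-1440) = -1162080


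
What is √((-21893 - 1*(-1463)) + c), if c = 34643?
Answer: √14213 ≈ 119.22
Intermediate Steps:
√((-21893 - 1*(-1463)) + c) = √((-21893 - 1*(-1463)) + 34643) = √((-21893 + 1463) + 34643) = √(-20430 + 34643) = √14213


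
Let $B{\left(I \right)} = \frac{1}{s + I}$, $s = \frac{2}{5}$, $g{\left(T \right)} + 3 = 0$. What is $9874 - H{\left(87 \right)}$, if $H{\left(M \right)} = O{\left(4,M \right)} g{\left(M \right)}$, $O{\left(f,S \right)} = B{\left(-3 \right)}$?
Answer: $\frac{128347}{13} \approx 9872.8$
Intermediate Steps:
$g{\left(T \right)} = -3$ ($g{\left(T \right)} = -3 + 0 = -3$)
$s = \frac{2}{5}$ ($s = 2 \cdot \frac{1}{5} = \frac{2}{5} \approx 0.4$)
$B{\left(I \right)} = \frac{1}{\frac{2}{5} + I}$
$O{\left(f,S \right)} = - \frac{5}{13}$ ($O{\left(f,S \right)} = \frac{5}{2 + 5 \left(-3\right)} = \frac{5}{2 - 15} = \frac{5}{-13} = 5 \left(- \frac{1}{13}\right) = - \frac{5}{13}$)
$H{\left(M \right)} = \frac{15}{13}$ ($H{\left(M \right)} = \left(- \frac{5}{13}\right) \left(-3\right) = \frac{15}{13}$)
$9874 - H{\left(87 \right)} = 9874 - \frac{15}{13} = \frac{128347}{13}$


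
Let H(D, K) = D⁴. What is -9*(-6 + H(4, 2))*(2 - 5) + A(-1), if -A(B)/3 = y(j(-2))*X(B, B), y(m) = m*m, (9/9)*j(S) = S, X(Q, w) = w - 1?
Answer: 6774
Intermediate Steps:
X(Q, w) = -1 + w
j(S) = S
y(m) = m²
A(B) = 12 - 12*B (A(B) = -3*(-2)²*(-1 + B) = -12*(-1 + B) = -3*(-4 + 4*B) = 12 - 12*B)
-9*(-6 + H(4, 2))*(2 - 5) + A(-1) = -9*(-6 + 4⁴)*(2 - 5) + (12 - 12*(-1)) = -9*(-6 + 256)*(-3) + (12 + 12) = -2250*(-3) + 24 = -9*(-750) + 24 = 6750 + 24 = 6774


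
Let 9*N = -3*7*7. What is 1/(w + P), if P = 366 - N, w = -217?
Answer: 3/496 ≈ 0.0060484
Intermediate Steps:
N = -49/3 (N = (-3*7*7)/9 = (-21*7)/9 = (⅑)*(-147) = -49/3 ≈ -16.333)
P = 1147/3 (P = 366 - 1*(-49/3) = 366 + 49/3 = 1147/3 ≈ 382.33)
1/(w + P) = 1/(-217 + 1147/3) = 1/(496/3) = 3/496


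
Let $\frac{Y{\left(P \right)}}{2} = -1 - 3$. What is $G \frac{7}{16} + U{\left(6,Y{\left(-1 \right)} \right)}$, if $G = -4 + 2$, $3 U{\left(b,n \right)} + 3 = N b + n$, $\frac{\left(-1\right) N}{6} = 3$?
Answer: $- \frac{973}{24} \approx -40.542$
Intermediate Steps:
$Y{\left(P \right)} = -8$ ($Y{\left(P \right)} = 2 \left(-1 - 3\right) = 2 \left(-4\right) = -8$)
$N = -18$ ($N = \left(-6\right) 3 = -18$)
$U{\left(b,n \right)} = -1 - 6 b + \frac{n}{3}$ ($U{\left(b,n \right)} = -1 + \frac{- 18 b + n}{3} = -1 + \frac{n - 18 b}{3} = -1 - \left(6 b - \frac{n}{3}\right) = -1 - 6 b + \frac{n}{3}$)
$G = -2$
$G \frac{7}{16} + U{\left(6,Y{\left(-1 \right)} \right)} = - 2 \cdot \frac{7}{16} - \frac{119}{3} = - 2 \cdot 7 \cdot \frac{1}{16} - \frac{119}{3} = \left(-2\right) \frac{7}{16} - \frac{119}{3} = - \frac{7}{8} - \frac{119}{3} = - \frac{973}{24}$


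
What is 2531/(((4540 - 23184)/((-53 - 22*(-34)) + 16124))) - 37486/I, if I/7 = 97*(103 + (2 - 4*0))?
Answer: -3035647830239/1329223980 ≈ -2283.8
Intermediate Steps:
I = 71295 (I = 7*(97*(103 + (2 - 4*0))) = 7*(97*(103 + (2 + 0))) = 7*(97*(103 + 2)) = 7*(97*105) = 7*10185 = 71295)
2531/(((4540 - 23184)/((-53 - 22*(-34)) + 16124))) - 37486/I = 2531/(((4540 - 23184)/((-53 - 22*(-34)) + 16124))) - 37486/71295 = 2531/((-18644/((-53 + 748) + 16124))) - 37486*1/71295 = 2531/((-18644/(695 + 16124))) - 37486/71295 = 2531/((-18644/16819)) - 37486/71295 = 2531/((-18644*1/16819)) - 37486/71295 = 2531/(-18644/16819) - 37486/71295 = 2531*(-16819/18644) - 37486/71295 = -42568889/18644 - 37486/71295 = -3035647830239/1329223980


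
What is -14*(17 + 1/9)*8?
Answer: -17248/9 ≈ -1916.4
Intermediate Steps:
-14*(17 + 1/9)*8 = -14*(17 + ⅑)*8 = -14*154/9*8 = -2156/9*8 = -17248/9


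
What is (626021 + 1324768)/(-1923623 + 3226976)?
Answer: 650263/434451 ≈ 1.4967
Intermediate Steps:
(626021 + 1324768)/(-1923623 + 3226976) = 1950789/1303353 = 1950789*(1/1303353) = 650263/434451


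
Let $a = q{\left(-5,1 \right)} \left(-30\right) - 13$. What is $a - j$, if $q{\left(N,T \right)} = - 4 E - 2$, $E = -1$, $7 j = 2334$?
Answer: $- \frac{2845}{7} \approx -406.43$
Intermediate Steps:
$j = \frac{2334}{7}$ ($j = \frac{1}{7} \cdot 2334 = \frac{2334}{7} \approx 333.43$)
$q{\left(N,T \right)} = 2$ ($q{\left(N,T \right)} = \left(-4\right) \left(-1\right) - 2 = 4 - 2 = 2$)
$a = -73$ ($a = 2 \left(-30\right) - 13 = -60 - 13 = -73$)
$a - j = -73 - \frac{2334}{7} = - \frac{2845}{7}$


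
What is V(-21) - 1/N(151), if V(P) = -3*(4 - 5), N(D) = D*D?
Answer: 68402/22801 ≈ 3.0000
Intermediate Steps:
N(D) = D**2
V(P) = 3 (V(P) = -3*(-1) = 3)
V(-21) - 1/N(151) = 3 - 1/(151**2) = 3 - 1/22801 = 68402/22801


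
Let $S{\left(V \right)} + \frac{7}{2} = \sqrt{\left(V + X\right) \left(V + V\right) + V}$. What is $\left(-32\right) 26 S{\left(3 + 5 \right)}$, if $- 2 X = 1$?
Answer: $2912 - 6656 \sqrt{2} \approx -6501.0$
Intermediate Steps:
$X = - \frac{1}{2}$ ($X = \left(- \frac{1}{2}\right) 1 = - \frac{1}{2} \approx -0.5$)
$S{\left(V \right)} = - \frac{7}{2} + \sqrt{V + 2 V \left(- \frac{1}{2} + V\right)}$ ($S{\left(V \right)} = - \frac{7}{2} + \sqrt{\left(V - \frac{1}{2}\right) \left(V + V\right) + V} = - \frac{7}{2} + \sqrt{\left(- \frac{1}{2} + V\right) 2 V + V} = - \frac{7}{2} + \sqrt{2 V \left(- \frac{1}{2} + V\right) + V} = - \frac{7}{2} + \sqrt{V + 2 V \left(- \frac{1}{2} + V\right)}$)
$\left(-32\right) 26 S{\left(3 + 5 \right)} = \left(-32\right) 26 \left(- \frac{7}{2} + \sqrt{2} \sqrt{\left(3 + 5\right)^{2}}\right) = - 832 \left(- \frac{7}{2} + \sqrt{2} \sqrt{8^{2}}\right) = - 832 \left(- \frac{7}{2} + \sqrt{2} \sqrt{64}\right) = - 832 \left(- \frac{7}{2} + \sqrt{2} \cdot 8\right) = - 832 \left(- \frac{7}{2} + 8 \sqrt{2}\right) = 2912 - 6656 \sqrt{2}$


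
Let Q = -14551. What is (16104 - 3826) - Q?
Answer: 26829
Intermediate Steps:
(16104 - 3826) - Q = (16104 - 3826) - 1*(-14551) = 12278 + 14551 = 26829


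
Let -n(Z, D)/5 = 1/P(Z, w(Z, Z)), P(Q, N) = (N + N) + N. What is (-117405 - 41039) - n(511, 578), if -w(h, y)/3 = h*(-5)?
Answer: -728683955/4599 ≈ -1.5844e+5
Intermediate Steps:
w(h, y) = 15*h (w(h, y) = -3*h*(-5) = -(-15)*h = 15*h)
P(Q, N) = 3*N (P(Q, N) = 2*N + N = 3*N)
n(Z, D) = -1/(9*Z) (n(Z, D) = -5*1/(45*Z) = -1/(9*Z))
(-117405 - 41039) - n(511, 578) = (-117405 - 41039) - (-1)/(9*511) = -158444 - (-1)/(9*511) = -158444 - 1*(-1/4599) = -158444 + 1/4599 = -728683955/4599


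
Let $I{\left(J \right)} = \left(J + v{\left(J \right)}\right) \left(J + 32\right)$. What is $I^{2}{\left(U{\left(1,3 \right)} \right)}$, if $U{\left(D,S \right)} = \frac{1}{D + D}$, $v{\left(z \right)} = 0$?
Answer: $\frac{4225}{16} \approx 264.06$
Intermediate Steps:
$U{\left(D,S \right)} = \frac{1}{2 D}$
$I{\left(J \right)} = J \left(32 + J\right)$ ($I{\left(J \right)} = \left(J + 0\right) \left(J + 32\right) = J \left(32 + J\right)$)
$I^{2}{\left(U{\left(1,3 \right)} \right)} = \left(\frac{1}{2 \cdot 1} \left(32 + \frac{1}{2 \cdot 1}\right)\right)^{2} = \left(\frac{1}{2} \cdot 1 \left(32 + \frac{1}{2} \cdot 1\right)\right)^{2} = \left(\frac{32 + \frac{1}{2}}{2}\right)^{2} = \left(\frac{1}{2} \cdot \frac{65}{2}\right)^{2} = \left(\frac{65}{4}\right)^{2} = \frac{4225}{16}$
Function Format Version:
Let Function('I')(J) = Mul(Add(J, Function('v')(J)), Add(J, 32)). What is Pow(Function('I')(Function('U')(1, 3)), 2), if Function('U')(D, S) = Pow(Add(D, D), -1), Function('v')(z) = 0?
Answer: Rational(4225, 16) ≈ 264.06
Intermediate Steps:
Function('U')(D, S) = Mul(Rational(1, 2), Pow(D, -1)) (Function('U')(D, S) = Pow(Mul(2, D), -1) = Mul(Rational(1, 2), Pow(D, -1)))
Function('I')(J) = Mul(J, Add(32, J)) (Function('I')(J) = Mul(Add(J, 0), Add(J, 32)) = Mul(J, Add(32, J)))
Pow(Function('I')(Function('U')(1, 3)), 2) = Pow(Mul(Mul(Rational(1, 2), Pow(1, -1)), Add(32, Mul(Rational(1, 2), Pow(1, -1)))), 2) = Pow(Mul(Mul(Rational(1, 2), 1), Add(32, Mul(Rational(1, 2), 1))), 2) = Pow(Mul(Rational(1, 2), Add(32, Rational(1, 2))), 2) = Pow(Mul(Rational(1, 2), Rational(65, 2)), 2) = Pow(Rational(65, 4), 2) = Rational(4225, 16)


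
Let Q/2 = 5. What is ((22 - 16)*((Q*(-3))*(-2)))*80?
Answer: 28800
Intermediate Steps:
Q = 10 (Q = 2*5 = 10)
((22 - 16)*((Q*(-3))*(-2)))*80 = ((22 - 16)*((10*(-3))*(-2)))*80 = (6*(-30*(-2)))*80 = (6*60)*80 = 360*80 = 28800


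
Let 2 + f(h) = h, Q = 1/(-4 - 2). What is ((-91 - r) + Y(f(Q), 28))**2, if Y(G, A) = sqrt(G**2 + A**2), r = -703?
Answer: (3672 + sqrt(28393))**2/36 ≈ 4.0971e+5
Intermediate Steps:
Q = -1/6 (Q = 1/(-6) = -1/6 ≈ -0.16667)
f(h) = -2 + h
Y(G, A) = sqrt(A**2 + G**2)
((-91 - r) + Y(f(Q), 28))**2 = ((-91 - 1*(-703)) + sqrt(28**2 + (-2 - 1/6)**2))**2 = ((-91 + 703) + sqrt(784 + (-13/6)**2))**2 = (612 + sqrt(784 + 169/36))**2 = (612 + sqrt(28393/36))**2 = (612 + sqrt(28393)/6)**2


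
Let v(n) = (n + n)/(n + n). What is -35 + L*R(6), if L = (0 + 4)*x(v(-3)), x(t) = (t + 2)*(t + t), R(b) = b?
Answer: 109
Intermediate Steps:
v(n) = 1 (v(n) = (2*n)/((2*n)) = (2*n)*(1/(2*n)) = 1)
x(t) = 2*t*(2 + t) (x(t) = (2 + t)*(2*t) = 2*t*(2 + t))
L = 24 (L = (0 + 4)*(2*1*(2 + 1)) = 4*(2*1*3) = 4*6 = 24)
-35 + L*R(6) = -35 + 24*6 = -35 + 144 = 109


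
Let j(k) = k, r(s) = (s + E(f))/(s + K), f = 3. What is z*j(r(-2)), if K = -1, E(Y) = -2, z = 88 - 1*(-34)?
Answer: 488/3 ≈ 162.67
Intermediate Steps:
z = 122 (z = 88 + 34 = 122)
r(s) = (-2 + s)/(-1 + s) (r(s) = (s - 2)/(s - 1) = (-2 + s)/(-1 + s))
z*j(r(-2)) = 122*((-2 - 2)/(-1 - 2)) = 122*(-4/(-3)) = 122*(-⅓*(-4)) = 122*(4/3) = 488/3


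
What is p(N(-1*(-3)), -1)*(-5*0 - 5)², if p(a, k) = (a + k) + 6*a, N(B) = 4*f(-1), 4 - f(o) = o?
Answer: 3475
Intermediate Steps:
f(o) = 4 - o
N(B) = 20 (N(B) = 4*(4 - 1*(-1)) = 4*(4 + 1) = 4*5 = 20)
p(a, k) = k + 7*a
p(N(-1*(-3)), -1)*(-5*0 - 5)² = (-1 + 7*20)*(-5*0 - 5)² = (-1 + 140)*(0 - 5)² = 139*(-5)² = 139*25 = 3475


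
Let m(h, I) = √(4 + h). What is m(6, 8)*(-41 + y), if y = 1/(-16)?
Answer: -657*√10/16 ≈ -129.85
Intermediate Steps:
y = -1/16 ≈ -0.062500
m(6, 8)*(-41 + y) = √(4 + 6)*(-41 - 1/16) = √10*(-657/16) = -657*√10/16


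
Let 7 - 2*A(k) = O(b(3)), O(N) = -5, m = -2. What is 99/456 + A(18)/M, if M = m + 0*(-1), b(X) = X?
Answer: -423/152 ≈ -2.7829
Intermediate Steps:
M = -2 (M = -2 + 0*(-1) = -2 + 0 = -2)
A(k) = 6 (A(k) = 7/2 - 1/2*(-5) = 7/2 + 5/2 = 6)
99/456 + A(18)/M = 99/456 + 6/(-2) = 99*(1/456) + 6*(-1/2) = 33/152 - 3 = -423/152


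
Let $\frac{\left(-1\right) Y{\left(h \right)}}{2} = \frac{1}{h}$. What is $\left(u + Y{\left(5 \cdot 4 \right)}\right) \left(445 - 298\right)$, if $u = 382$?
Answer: $\frac{561393}{10} \approx 56139.0$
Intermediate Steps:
$Y{\left(h \right)} = - \frac{2}{h}$
$\left(u + Y{\left(5 \cdot 4 \right)}\right) \left(445 - 298\right) = \left(382 - \frac{2}{5 \cdot 4}\right) \left(445 - 298\right) = \left(382 - \frac{2}{20}\right) 147 = \left(382 - \frac{1}{10}\right) 147 = \frac{3819}{10} \cdot 147 = \frac{561393}{10}$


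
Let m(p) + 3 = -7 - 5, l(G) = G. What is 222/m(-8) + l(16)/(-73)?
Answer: -5482/365 ≈ -15.019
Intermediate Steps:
m(p) = -15 (m(p) = -3 + (-7 - 5) = -3 - 12 = -15)
222/m(-8) + l(16)/(-73) = 222/(-15) + 16/(-73) = 222*(-1/15) + 16*(-1/73) = -74/5 - 16/73 = -5482/365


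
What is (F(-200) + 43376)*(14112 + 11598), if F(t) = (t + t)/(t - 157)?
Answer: 132711866240/119 ≈ 1.1152e+9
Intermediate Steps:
F(t) = 2*t/(-157 + t) (F(t) = (2*t)/(-157 + t) = 2*t/(-157 + t))
(F(-200) + 43376)*(14112 + 11598) = (2*(-200)/(-157 - 200) + 43376)*(14112 + 11598) = (2*(-200)/(-357) + 43376)*25710 = (2*(-200)*(-1/357) + 43376)*25710 = (400/357 + 43376)*25710 = (15485632/357)*25710 = 132711866240/119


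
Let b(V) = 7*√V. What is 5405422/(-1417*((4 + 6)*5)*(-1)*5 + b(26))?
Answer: 4332286750/283920953 - 1112881*√26/3690972389 ≈ 15.257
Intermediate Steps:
5405422/(-1417*((4 + 6)*5)*(-1)*5 + b(26)) = 5405422/(-1417*((4 + 6)*5)*(-1)*5 + 7*√26) = 5405422/(-1417*(10*5)*(-1)*5 + 7*√26) = 5405422/(-1417*50*(-1)*5 + 7*√26) = 5405422/(-(-70850)*5 + 7*√26) = 5405422/(-1417*(-250) + 7*√26) = 5405422/(354250 + 7*√26)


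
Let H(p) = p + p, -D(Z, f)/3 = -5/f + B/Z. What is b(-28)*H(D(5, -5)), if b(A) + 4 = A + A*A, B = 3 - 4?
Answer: -18048/5 ≈ -3609.6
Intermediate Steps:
B = -1
D(Z, f) = 3/Z + 15/f (D(Z, f) = -3*(-5/f - 1/Z) = -3*(-1/Z - 5/f) = 3/Z + 15/f)
H(p) = 2*p
b(A) = -4 + A + A**2 (b(A) = -4 + (A + A*A) = -4 + (A + A**2) = -4 + A + A**2)
b(-28)*H(D(5, -5)) = (-4 - 28 + (-28)**2)*(2*(3/5 + 15/(-5))) = (-4 - 28 + 784)*(2*(3*(1/5) + 15*(-1/5))) = 752*(2*(3/5 - 3)) = 752*(2*(-12/5)) = 752*(-24/5) = -18048/5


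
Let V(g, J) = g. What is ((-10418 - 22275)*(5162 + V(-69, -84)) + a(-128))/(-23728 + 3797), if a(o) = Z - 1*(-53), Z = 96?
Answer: 166505300/19931 ≈ 8354.1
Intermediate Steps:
a(o) = 149 (a(o) = 96 - 1*(-53) = 96 + 53 = 149)
((-10418 - 22275)*(5162 + V(-69, -84)) + a(-128))/(-23728 + 3797) = ((-10418 - 22275)*(5162 - 69) + 149)/(-23728 + 3797) = (-32693*5093 + 149)/(-19931) = (-166505449 + 149)*(-1/19931) = -166505300*(-1/19931) = 166505300/19931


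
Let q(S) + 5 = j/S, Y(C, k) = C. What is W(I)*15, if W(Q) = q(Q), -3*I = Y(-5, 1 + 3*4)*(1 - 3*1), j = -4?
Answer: -57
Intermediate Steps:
q(S) = -5 - 4/S
I = -10/3 (I = -(-5)*(1 - 3*1)/3 = -(-5)*(1 - 3)/3 = -(-5)*(-2)/3 = -⅓*10 = -10/3 ≈ -3.3333)
W(Q) = -5 - 4/Q
W(I)*15 = (-5 - 4/(-10/3))*15 = (-5 - 4*(-3/10))*15 = (-5 + 6/5)*15 = -19/5*15 = -57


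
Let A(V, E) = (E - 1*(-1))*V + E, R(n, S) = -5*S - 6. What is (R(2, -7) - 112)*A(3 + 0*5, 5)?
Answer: -1909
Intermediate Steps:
R(n, S) = -6 - 5*S
A(V, E) = E + V*(1 + E) (A(V, E) = (E + 1)*V + E = (1 + E)*V + E = V*(1 + E) + E = E + V*(1 + E))
(R(2, -7) - 112)*A(3 + 0*5, 5) = ((-6 - 5*(-7)) - 112)*(5 + (3 + 0*5) + 5*(3 + 0*5)) = ((-6 + 35) - 112)*(5 + (3 + 0) + 5*(3 + 0)) = (29 - 112)*(5 + 3 + 5*3) = -83*(5 + 3 + 15) = -83*23 = -1909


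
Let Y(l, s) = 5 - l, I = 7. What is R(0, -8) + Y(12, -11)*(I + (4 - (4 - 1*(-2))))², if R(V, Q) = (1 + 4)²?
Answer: -150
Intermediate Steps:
R(V, Q) = 25 (R(V, Q) = 5² = 25)
R(0, -8) + Y(12, -11)*(I + (4 - (4 - 1*(-2))))² = 25 + (5 - 1*12)*(7 + (4 - (4 - 1*(-2))))² = 25 + (5 - 12)*(7 + (4 - (4 + 2)))² = 25 - 7*(7 + (4 - 1*6))² = 25 - 7*(7 + (4 - 6))² = 25 - 7*(7 - 2)² = 25 - 7*5² = 25 - 7*25 = 25 - 175 = -150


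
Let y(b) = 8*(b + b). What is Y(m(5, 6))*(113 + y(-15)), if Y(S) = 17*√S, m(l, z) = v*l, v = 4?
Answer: -4318*√5 ≈ -9655.3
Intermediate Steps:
m(l, z) = 4*l
y(b) = 16*b (y(b) = 8*(2*b) = 16*b)
Y(m(5, 6))*(113 + y(-15)) = (17*√(4*5))*(113 + 16*(-15)) = (17*√20)*(113 - 240) = (17*(2*√5))*(-127) = (34*√5)*(-127) = -4318*√5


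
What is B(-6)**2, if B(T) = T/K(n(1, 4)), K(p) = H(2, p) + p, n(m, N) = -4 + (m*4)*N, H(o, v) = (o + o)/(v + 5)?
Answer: 2601/10816 ≈ 0.24048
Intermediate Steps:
H(o, v) = 2*o/(5 + v) (H(o, v) = (2*o)/(5 + v) = 2*o/(5 + v))
n(m, N) = -4 + 4*N*m (n(m, N) = -4 + (4*m)*N = -4 + 4*N*m)
K(p) = p + 4/(5 + p) (K(p) = 2*2/(5 + p) + p = 4/(5 + p) + p = p + 4/(5 + p))
B(T) = 17*T/208 (B(T) = T/(((4 + (-4 + 4*4*1)*(5 + (-4 + 4*4*1)))/(5 + (-4 + 4*4*1)))) = T/(((4 + (-4 + 16)*(5 + (-4 + 16)))/(5 + (-4 + 16)))) = T/(((4 + 12*(5 + 12))/(5 + 12))) = T/(((4 + 12*17)/17)) = T/(((4 + 204)/17)) = T/(((1/17)*208)) = T/(208/17) = T*(17/208) = 17*T/208)
B(-6)**2 = ((17/208)*(-6))**2 = (-51/104)**2 = 2601/10816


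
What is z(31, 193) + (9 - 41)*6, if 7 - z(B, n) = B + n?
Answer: -409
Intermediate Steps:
z(B, n) = 7 - B - n (z(B, n) = 7 - (B + n) = 7 + (-B - n) = 7 - B - n)
z(31, 193) + (9 - 41)*6 = (7 - 1*31 - 1*193) + (9 - 41)*6 = (7 - 31 - 193) - 32*6 = -217 - 192 = -409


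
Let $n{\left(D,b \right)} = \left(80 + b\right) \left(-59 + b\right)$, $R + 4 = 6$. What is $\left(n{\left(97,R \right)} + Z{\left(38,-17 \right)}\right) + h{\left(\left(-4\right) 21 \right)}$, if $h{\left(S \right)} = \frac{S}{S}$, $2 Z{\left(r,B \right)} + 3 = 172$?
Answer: $- \frac{9177}{2} \approx -4588.5$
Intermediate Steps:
$Z{\left(r,B \right)} = \frac{169}{2}$ ($Z{\left(r,B \right)} = - \frac{3}{2} + \frac{1}{2} \cdot 172 = - \frac{3}{2} + 86 = \frac{169}{2}$)
$h{\left(S \right)} = 1$
$R = 2$ ($R = -4 + 6 = 2$)
$n{\left(D,b \right)} = \left(-59 + b\right) \left(80 + b\right)$
$\left(n{\left(97,R \right)} + Z{\left(38,-17 \right)}\right) + h{\left(\left(-4\right) 21 \right)} = \left(\left(-4720 + 2^{2} + 21 \cdot 2\right) + \frac{169}{2}\right) + 1 = \left(\left(-4720 + 4 + 42\right) + \frac{169}{2}\right) + 1 = \left(-4674 + \frac{169}{2}\right) + 1 = - \frac{9179}{2} + 1 = - \frac{9177}{2}$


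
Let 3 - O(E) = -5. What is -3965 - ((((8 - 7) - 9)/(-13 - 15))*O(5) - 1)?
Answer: -27764/7 ≈ -3966.3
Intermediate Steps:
O(E) = 8 (O(E) = 3 - 1*(-5) = 3 + 5 = 8)
-3965 - ((((8 - 7) - 9)/(-13 - 15))*O(5) - 1) = -3965 - ((((8 - 7) - 9)/(-13 - 15))*8 - 1) = -3965 - (((1 - 9)/(-28))*8 - 1) = -3965 - (-8*(-1/28)*8 - 1) = -3965 - ((2/7)*8 - 1) = -3965 - (16/7 - 1) = -3965 - 1*9/7 = -3965 - 9/7 = -27764/7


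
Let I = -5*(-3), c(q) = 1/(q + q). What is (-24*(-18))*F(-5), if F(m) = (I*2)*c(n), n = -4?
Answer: -1620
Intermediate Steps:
c(q) = 1/(2*q)
I = 15
F(m) = -15/4 (F(m) = (15*2)*((1/2)/(-4)) = 30*((1/2)*(-1/4)) = 30*(-1/8) = -15/4)
(-24*(-18))*F(-5) = -24*(-18)*(-15/4) = 432*(-15/4) = -1620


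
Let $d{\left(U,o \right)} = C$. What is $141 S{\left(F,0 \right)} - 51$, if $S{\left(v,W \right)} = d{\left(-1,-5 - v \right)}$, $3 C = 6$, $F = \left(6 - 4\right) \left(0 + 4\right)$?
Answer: $231$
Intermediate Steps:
$F = 8$ ($F = 2 \cdot 4 = 8$)
$C = 2$ ($C = \frac{1}{3} \cdot 6 = 2$)
$d{\left(U,o \right)} = 2$
$S{\left(v,W \right)} = 2$
$141 S{\left(F,0 \right)} - 51 = 141 \cdot 2 - 51 = 282 - 51 = 231$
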